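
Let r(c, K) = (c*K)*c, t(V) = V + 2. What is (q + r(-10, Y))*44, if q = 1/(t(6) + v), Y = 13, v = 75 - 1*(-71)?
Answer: 400402/7 ≈ 57200.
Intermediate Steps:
t(V) = 2 + V
v = 146 (v = 75 + 71 = 146)
r(c, K) = K*c² (r(c, K) = (K*c)*c = K*c²)
q = 1/154 (q = 1/((2 + 6) + 146) = 1/(8 + 146) = 1/154 ≈ 0.0064935)
(q + r(-10, Y))*44 = (1/154 + 13*(-10)²)*44 = (1/154 + 13*100)*44 = (1/154 + 1300)*44 = (200201/154)*44 = 400402/7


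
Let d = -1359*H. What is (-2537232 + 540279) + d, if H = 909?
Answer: -3232284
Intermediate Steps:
d = -1235331 (d = -1359*909 = -1235331)
(-2537232 + 540279) + d = (-2537232 + 540279) - 1235331 = -1996953 - 1235331 = -3232284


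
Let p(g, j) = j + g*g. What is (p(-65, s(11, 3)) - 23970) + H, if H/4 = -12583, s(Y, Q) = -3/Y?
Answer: -770850/11 ≈ -70077.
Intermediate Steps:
H = -50332 (H = 4*(-12583) = -50332)
p(g, j) = j + g²
(p(-65, s(11, 3)) - 23970) + H = ((-3/11 + (-65)²) - 23970) - 50332 = ((-3*1/11 + 4225) - 23970) - 50332 = ((-3/11 + 4225) - 23970) - 50332 = (46472/11 - 23970) - 50332 = -217198/11 - 50332 = -770850/11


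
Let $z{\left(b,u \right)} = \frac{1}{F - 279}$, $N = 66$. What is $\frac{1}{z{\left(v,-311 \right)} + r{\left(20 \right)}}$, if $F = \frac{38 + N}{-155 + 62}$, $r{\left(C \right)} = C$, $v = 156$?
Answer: $\frac{26051}{520927} \approx 0.050009$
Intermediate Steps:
$F = - \frac{104}{93}$ ($F = \frac{38 + 66}{-155 + 62} = \frac{104}{-93} = 104 \left(- \frac{1}{93}\right) = - \frac{104}{93} \approx -1.1183$)
$z{\left(b,u \right)} = - \frac{93}{26051}$ ($z{\left(b,u \right)} = \frac{1}{- \frac{104}{93} - 279} = \frac{1}{- \frac{26051}{93}} = - \frac{93}{26051}$)
$\frac{1}{z{\left(v,-311 \right)} + r{\left(20 \right)}} = \frac{1}{- \frac{93}{26051} + 20} = \frac{1}{\frac{520927}{26051}} = \frac{26051}{520927}$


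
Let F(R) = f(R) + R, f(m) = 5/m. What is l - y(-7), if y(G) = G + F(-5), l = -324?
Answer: -311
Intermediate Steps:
F(R) = R + 5/R (F(R) = 5/R + R = R + 5/R)
y(G) = -6 + G (y(G) = G + (-5 + 5/(-5)) = G + (-5 + 5*(-⅕)) = G + (-5 - 1) = G - 6 = -6 + G)
l - y(-7) = -324 - (-6 - 7) = -324 - 1*(-13) = -324 + 13 = -311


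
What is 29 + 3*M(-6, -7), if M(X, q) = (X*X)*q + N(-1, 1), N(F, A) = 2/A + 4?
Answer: -709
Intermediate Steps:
N(F, A) = 4 + 2/A
M(X, q) = 6 + q*X² (M(X, q) = (X*X)*q + (4 + 2/1) = X²*q + (4 + 2*1) = q*X² + (4 + 2) = q*X² + 6 = 6 + q*X²)
29 + 3*M(-6, -7) = 29 + 3*(6 - 7*(-6)²) = 29 + 3*(6 - 7*36) = 29 + 3*(6 - 252) = 29 + 3*(-246) = 29 - 738 = -709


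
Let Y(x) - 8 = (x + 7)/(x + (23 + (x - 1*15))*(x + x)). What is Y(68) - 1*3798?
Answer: -13143695/3468 ≈ -3790.0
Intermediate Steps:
Y(x) = 8 + (7 + x)/(x + 2*x*(8 + x)) (Y(x) = 8 + (x + 7)/(x + (23 + (x - 1*15))*(x + x)) = 8 + (7 + x)/(x + (23 + (x - 15))*(2*x)) = 8 + (7 + x)/(x + (23 + (-15 + x))*(2*x)) = 8 + (7 + x)/(x + (8 + x)*(2*x)) = 8 + (7 + x)/(x + 2*x*(8 + x)))
Y(68) - 1*3798 = (7 + 16*68**2 + 137*68)/(68*(17 + 2*68)) - 1*3798 = (7 + 16*4624 + 9316)/(68*(17 + 136)) - 3798 = (1/68)*(7 + 73984 + 9316)/153 - 3798 = (1/68)*(1/153)*83307 - 3798 = 27769/3468 - 3798 = -13143695/3468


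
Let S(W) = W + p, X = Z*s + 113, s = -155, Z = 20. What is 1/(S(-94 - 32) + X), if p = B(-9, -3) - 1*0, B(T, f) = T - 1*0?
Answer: -1/3122 ≈ -0.00032031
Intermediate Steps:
X = -2987 (X = 20*(-155) + 113 = -3100 + 113 = -2987)
B(T, f) = T (B(T, f) = T + 0 = T)
p = -9 (p = -9 - 1*0 = -9 + 0 = -9)
S(W) = -9 + W (S(W) = W - 9 = -9 + W)
1/(S(-94 - 32) + X) = 1/((-9 + (-94 - 32)) - 2987) = 1/((-9 - 126) - 2987) = 1/(-135 - 2987) = 1/(-3122) = -1/3122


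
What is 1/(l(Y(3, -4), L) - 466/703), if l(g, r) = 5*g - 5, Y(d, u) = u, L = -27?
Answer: -703/18041 ≈ -0.038967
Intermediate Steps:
l(g, r) = -5 + 5*g
1/(l(Y(3, -4), L) - 466/703) = 1/((-5 + 5*(-4)) - 466/703) = 1/((-5 - 20) - 466*1/703) = 1/(-25 - 466/703) = 1/(-18041/703) = -703/18041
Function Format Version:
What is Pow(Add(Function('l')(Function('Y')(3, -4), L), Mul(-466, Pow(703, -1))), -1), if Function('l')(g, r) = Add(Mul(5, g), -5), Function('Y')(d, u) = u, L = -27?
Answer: Rational(-703, 18041) ≈ -0.038967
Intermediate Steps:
Function('l')(g, r) = Add(-5, Mul(5, g))
Pow(Add(Function('l')(Function('Y')(3, -4), L), Mul(-466, Pow(703, -1))), -1) = Pow(Add(Add(-5, Mul(5, -4)), Mul(-466, Pow(703, -1))), -1) = Pow(Add(Add(-5, -20), Mul(-466, Rational(1, 703))), -1) = Pow(Add(-25, Rational(-466, 703)), -1) = Pow(Rational(-18041, 703), -1) = Rational(-703, 18041)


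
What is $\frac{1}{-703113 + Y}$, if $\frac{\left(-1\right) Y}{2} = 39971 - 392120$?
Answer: $\frac{1}{1185} \approx 0.00084388$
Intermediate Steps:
$Y = 704298$ ($Y = - 2 \left(39971 - 392120\right) = \left(-2\right) \left(-352149\right) = 704298$)
$\frac{1}{-703113 + Y} = \frac{1}{-703113 + 704298} = \frac{1}{1185}$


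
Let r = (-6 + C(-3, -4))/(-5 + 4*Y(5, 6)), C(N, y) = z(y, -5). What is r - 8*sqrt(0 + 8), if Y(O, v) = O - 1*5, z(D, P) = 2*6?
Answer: -6/5 - 16*sqrt(2) ≈ -23.827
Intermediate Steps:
z(D, P) = 12
C(N, y) = 12
Y(O, v) = -5 + O (Y(O, v) = O - 5 = -5 + O)
r = -6/5 (r = (-6 + 12)/(-5 + 4*(-5 + 5)) = 6/(-5 + 4*0) = 6/(-5 + 0) = 6/(-5) = 6*(-1/5) = -6/5 ≈ -1.2000)
r - 8*sqrt(0 + 8) = -6/5 - 8*sqrt(0 + 8) = -6/5 - 16*sqrt(2)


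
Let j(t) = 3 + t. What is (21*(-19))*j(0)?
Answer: -1197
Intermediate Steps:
(21*(-19))*j(0) = (21*(-19))*(3 + 0) = -399*3 = -1197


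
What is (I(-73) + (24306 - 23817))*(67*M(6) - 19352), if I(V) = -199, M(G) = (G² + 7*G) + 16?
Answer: -3785660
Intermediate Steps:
M(G) = 16 + G² + 7*G
(I(-73) + (24306 - 23817))*(67*M(6) - 19352) = (-199 + (24306 - 23817))*(67*(16 + 6² + 7*6) - 19352) = (-199 + 489)*(67*(16 + 36 + 42) - 19352) = 290*(67*94 - 19352) = 290*(6298 - 19352) = 290*(-13054) = -3785660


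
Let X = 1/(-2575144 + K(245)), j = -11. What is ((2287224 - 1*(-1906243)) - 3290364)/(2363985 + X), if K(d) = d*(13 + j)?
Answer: 2325177751362/6086443436189 ≈ 0.38203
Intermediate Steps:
K(d) = 2*d (K(d) = d*(13 - 11) = d*2 = 2*d)
X = -1/2574654 (X = 1/(-2575144 + 2*245) = 1/(-2575144 + 490) = 1/(-2574654) = -1/2574654 ≈ -3.8840e-7)
((2287224 - 1*(-1906243)) - 3290364)/(2363985 + X) = ((2287224 - 1*(-1906243)) - 3290364)/(2363985 - 1/2574654) = ((2287224 + 1906243) - 3290364)/(6086443436189/2574654) = (4193467 - 3290364)*(2574654/6086443436189) = 903103*(2574654/6086443436189) = 2325177751362/6086443436189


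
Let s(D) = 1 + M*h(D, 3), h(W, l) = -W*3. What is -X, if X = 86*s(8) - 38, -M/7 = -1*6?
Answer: 86640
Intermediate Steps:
h(W, l) = -3*W
M = 42 (M = -(-7)*6 = -7*(-6) = 42)
s(D) = 1 - 126*D (s(D) = 1 + 42*(-3*D) = 1 - 126*D)
X = -86640 (X = 86*(1 - 126*8) - 38 = 86*(1 - 1008) - 38 = 86*(-1007) - 38 = -86602 - 38 = -86640)
-X = -1*(-86640) = 86640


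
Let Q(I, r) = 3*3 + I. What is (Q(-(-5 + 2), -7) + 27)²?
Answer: 1521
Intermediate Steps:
Q(I, r) = 9 + I
(Q(-(-5 + 2), -7) + 27)² = ((9 - (-5 + 2)) + 27)² = ((9 - 1*(-3)) + 27)² = ((9 + 3) + 27)² = (12 + 27)² = 39² = 1521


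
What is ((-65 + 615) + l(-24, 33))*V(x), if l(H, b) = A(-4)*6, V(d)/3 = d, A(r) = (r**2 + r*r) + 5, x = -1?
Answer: -2316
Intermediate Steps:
A(r) = 5 + 2*r**2 (A(r) = (r**2 + r**2) + 5 = 2*r**2 + 5 = 5 + 2*r**2)
V(d) = 3*d
l(H, b) = 222 (l(H, b) = (5 + 2*(-4)**2)*6 = (5 + 2*16)*6 = (5 + 32)*6 = 37*6 = 222)
((-65 + 615) + l(-24, 33))*V(x) = ((-65 + 615) + 222)*(3*(-1)) = (550 + 222)*(-3) = 772*(-3) = -2316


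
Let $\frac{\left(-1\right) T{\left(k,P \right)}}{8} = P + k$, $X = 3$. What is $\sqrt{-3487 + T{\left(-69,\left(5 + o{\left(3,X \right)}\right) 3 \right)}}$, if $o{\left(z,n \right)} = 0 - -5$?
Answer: $5 i \sqrt{127} \approx 56.347 i$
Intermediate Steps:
$o{\left(z,n \right)} = 5$ ($o{\left(z,n \right)} = 0 + 5 = 5$)
$T{\left(k,P \right)} = - 8 P - 8 k$ ($T{\left(k,P \right)} = - 8 \left(P + k\right) = - 8 P - 8 k$)
$\sqrt{-3487 + T{\left(-69,\left(5 + o{\left(3,X \right)}\right) 3 \right)}} = \sqrt{-3487 - \left(-552 + 8 \left(5 + 5\right) 3\right)} = \sqrt{-3487 + \left(- 8 \cdot 10 \cdot 3 + 552\right)} = \sqrt{-3487 + \left(\left(-8\right) 30 + 552\right)} = \sqrt{-3487 + \left(-240 + 552\right)} = \sqrt{-3487 + 312} = \sqrt{-3175} = 5 i \sqrt{127}$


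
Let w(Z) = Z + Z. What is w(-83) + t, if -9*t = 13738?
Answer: -15232/9 ≈ -1692.4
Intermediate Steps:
w(Z) = 2*Z
t = -13738/9 (t = -⅑*13738 = -13738/9 ≈ -1526.4)
w(-83) + t = 2*(-83) - 13738/9 = -166 - 13738/9 = -15232/9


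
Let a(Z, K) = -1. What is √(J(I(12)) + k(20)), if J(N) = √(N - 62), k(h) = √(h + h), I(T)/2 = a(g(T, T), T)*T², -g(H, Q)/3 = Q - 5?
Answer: √(2*√10 + 5*I*√14) ≈ 3.6106 + 2.5907*I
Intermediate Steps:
g(H, Q) = 15 - 3*Q (g(H, Q) = -3*(Q - 5) = -3*(-5 + Q) = 15 - 3*Q)
I(T) = -2*T² (I(T) = 2*(-T²) = -2*T²)
k(h) = √2*√h (k(h) = √(2*h) = √2*√h)
J(N) = √(-62 + N)
√(J(I(12)) + k(20)) = √(√(-62 - 2*12²) + √2*√20) = √(√(-62 - 2*144) + √2*(2*√5)) = √(√(-62 - 288) + 2*√10) = √(√(-350) + 2*√10) = √(5*I*√14 + 2*√10) = √(2*√10 + 5*I*√14)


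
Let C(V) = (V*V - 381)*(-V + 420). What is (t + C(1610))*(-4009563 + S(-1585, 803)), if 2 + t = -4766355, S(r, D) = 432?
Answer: 12383852723170677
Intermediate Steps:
t = -4766357 (t = -2 - 4766355 = -4766357)
C(V) = (-381 + V²)*(420 - V) (C(V) = (V² - 381)*(420 - V) = (-381 + V²)*(420 - V))
(t + C(1610))*(-4009563 + S(-1585, 803)) = (-4766357 + (-160020 - 1*1610³ + 381*1610 + 420*1610²))*(-4009563 + 432) = (-4766357 + (-160020 - 1*4173281000 + 613410 + 420*2592100))*(-4009131) = (-4766357 + (-160020 - 4173281000 + 613410 + 1088682000))*(-4009131) = (-4766357 - 3084145610)*(-4009131) = -3088911967*(-4009131) = 12383852723170677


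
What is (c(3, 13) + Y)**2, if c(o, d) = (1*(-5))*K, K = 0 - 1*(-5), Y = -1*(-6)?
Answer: 361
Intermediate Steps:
Y = 6
K = 5 (K = 0 + 5 = 5)
c(o, d) = -25 (c(o, d) = (1*(-5))*5 = -5*5 = -25)
(c(3, 13) + Y)**2 = (-25 + 6)**2 = (-19)**2 = 361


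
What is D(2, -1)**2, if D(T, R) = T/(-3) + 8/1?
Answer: 484/9 ≈ 53.778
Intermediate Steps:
D(T, R) = 8 - T/3 (D(T, R) = T*(-1/3) + 8*1 = -T/3 + 8 = 8 - T/3)
D(2, -1)**2 = (8 - 1/3*2)**2 = (8 - 2/3)**2 = (22/3)**2 = 484/9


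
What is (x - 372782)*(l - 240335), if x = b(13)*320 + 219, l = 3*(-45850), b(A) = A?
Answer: 139213967655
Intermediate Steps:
l = -137550
x = 4379 (x = 13*320 + 219 = 4160 + 219 = 4379)
(x - 372782)*(l - 240335) = (4379 - 372782)*(-137550 - 240335) = -368403*(-377885) = 139213967655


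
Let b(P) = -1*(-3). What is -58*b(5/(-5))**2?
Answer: -522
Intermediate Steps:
b(P) = 3
-58*b(5/(-5))**2 = -58*3**2 = -58*9 = -522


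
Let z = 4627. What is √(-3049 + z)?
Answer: √1578 ≈ 39.724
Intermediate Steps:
√(-3049 + z) = √(-3049 + 4627) = √1578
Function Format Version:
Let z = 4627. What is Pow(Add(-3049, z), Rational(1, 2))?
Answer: Pow(1578, Rational(1, 2)) ≈ 39.724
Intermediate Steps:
Pow(Add(-3049, z), Rational(1, 2)) = Pow(Add(-3049, 4627), Rational(1, 2)) = Pow(1578, Rational(1, 2))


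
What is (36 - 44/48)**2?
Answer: 177241/144 ≈ 1230.8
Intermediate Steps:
(36 - 44/48)**2 = (36 - 44*1/48)**2 = (36 - 11/12)**2 = (421/12)**2 = 177241/144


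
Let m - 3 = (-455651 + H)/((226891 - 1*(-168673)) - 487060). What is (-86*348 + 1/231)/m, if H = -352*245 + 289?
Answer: -316272713516/94258395 ≈ -3355.4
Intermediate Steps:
H = -85951 (H = -86240 + 289 = -85951)
m = 408045/45748 (m = 3 + (-455651 - 85951)/((226891 - 1*(-168673)) - 487060) = 3 - 541602/((226891 + 168673) - 487060) = 3 - 541602/(395564 - 487060) = 3 - 541602/(-91496) = 3 - 541602*(-1/91496) = 3 + 270801/45748 = 408045/45748 ≈ 8.9194)
(-86*348 + 1/231)/m = (-86*348 + 1/231)/(408045/45748) = (-29928 + 1/231)*(45748/408045) = -6913367/231*45748/408045 = -316272713516/94258395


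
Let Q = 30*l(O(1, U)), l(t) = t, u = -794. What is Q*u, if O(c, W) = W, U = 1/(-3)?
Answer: 7940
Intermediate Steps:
U = -⅓ ≈ -0.33333
Q = -10 (Q = 30*(-⅓) = -10)
Q*u = -10*(-794) = 7940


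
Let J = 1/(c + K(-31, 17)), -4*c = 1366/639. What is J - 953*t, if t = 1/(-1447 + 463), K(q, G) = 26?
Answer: 32272937/32024280 ≈ 1.0078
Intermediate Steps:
c = -683/1278 (c = -683/(2*639) = -¼*1366/639 = -683/1278 ≈ -0.53443)
t = -1/984 (t = 1/(-984) = -1/984 ≈ -0.0010163)
J = 1278/32545 (J = 1/(-683/1278 + 26) = 1/(32545/1278) = 1278/32545 ≈ 0.039269)
J - 953*t = 1278/32545 - 953*(-1/984) = 1278/32545 + 953/984 = 32272937/32024280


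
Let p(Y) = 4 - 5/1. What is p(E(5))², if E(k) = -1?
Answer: 1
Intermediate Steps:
p(Y) = -1 (p(Y) = 4 - 5*1 = 4 - 5 = -1)
p(E(5))² = (-1)² = 1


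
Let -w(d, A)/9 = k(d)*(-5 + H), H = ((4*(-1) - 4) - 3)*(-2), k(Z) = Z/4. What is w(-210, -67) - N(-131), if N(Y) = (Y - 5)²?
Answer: -20927/2 ≈ -10464.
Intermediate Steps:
k(Z) = Z/4 (k(Z) = Z*(¼) = Z/4)
N(Y) = (-5 + Y)²
H = 22 (H = ((-4 - 4) - 3)*(-2) = (-8 - 3)*(-2) = -11*(-2) = 22)
w(d, A) = -153*d/4 (w(d, A) = -9*d/4*(-5 + 22) = -9*d/4*17 = -153*d/4)
w(-210, -67) - N(-131) = -153/4*(-210) - (-5 - 131)² = 16065/2 - 1*(-136)² = 16065/2 - 1*18496 = 16065/2 - 18496 = -20927/2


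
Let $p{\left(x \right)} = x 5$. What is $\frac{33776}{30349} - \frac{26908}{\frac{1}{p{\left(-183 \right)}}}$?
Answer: $\frac{747217299956}{30349} \approx 2.4621 \cdot 10^{7}$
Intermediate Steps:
$p{\left(x \right)} = 5 x$
$\frac{33776}{30349} - \frac{26908}{\frac{1}{p{\left(-183 \right)}}} = \frac{33776}{30349} - \frac{26908}{\frac{1}{5 \left(-183\right)}} = 33776 \cdot \frac{1}{30349} - \frac{26908}{\frac{1}{-915}} = \frac{33776}{30349} - \frac{26908}{- \frac{1}{915}} = \frac{33776}{30349} - -24620820 = \frac{33776}{30349} + 24620820 = \frac{747217299956}{30349}$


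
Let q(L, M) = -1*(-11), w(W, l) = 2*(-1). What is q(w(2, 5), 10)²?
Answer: 121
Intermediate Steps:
w(W, l) = -2
q(L, M) = 11
q(w(2, 5), 10)² = 11² = 121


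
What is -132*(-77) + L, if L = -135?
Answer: 10029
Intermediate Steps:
-132*(-77) + L = -132*(-77) - 135 = 10164 - 135 = 10029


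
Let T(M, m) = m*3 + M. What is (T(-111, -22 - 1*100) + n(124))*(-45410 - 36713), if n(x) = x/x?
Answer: 39090548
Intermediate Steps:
n(x) = 1
T(M, m) = M + 3*m (T(M, m) = 3*m + M = M + 3*m)
(T(-111, -22 - 1*100) + n(124))*(-45410 - 36713) = ((-111 + 3*(-22 - 1*100)) + 1)*(-45410 - 36713) = ((-111 + 3*(-22 - 100)) + 1)*(-82123) = ((-111 + 3*(-122)) + 1)*(-82123) = ((-111 - 366) + 1)*(-82123) = (-477 + 1)*(-82123) = -476*(-82123) = 39090548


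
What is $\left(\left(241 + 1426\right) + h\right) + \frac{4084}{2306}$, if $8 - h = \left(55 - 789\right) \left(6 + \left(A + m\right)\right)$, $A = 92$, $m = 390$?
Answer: $\frac{414928693}{1153} \approx 3.5987 \cdot 10^{5}$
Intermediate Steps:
$h = 358200$ ($h = 8 - \left(55 - 789\right) \left(6 + \left(92 + 390\right)\right) = 8 - - 734 \left(6 + 482\right) = 8 - \left(-734\right) 488 = 8 - -358192 = 8 + 358192 = 358200$)
$\left(\left(241 + 1426\right) + h\right) + \frac{4084}{2306} = \left(\left(241 + 1426\right) + 358200\right) + \frac{4084}{2306} = \left(1667 + 358200\right) + 4084 \cdot \frac{1}{2306} = 359867 + \frac{2042}{1153} = \frac{414928693}{1153}$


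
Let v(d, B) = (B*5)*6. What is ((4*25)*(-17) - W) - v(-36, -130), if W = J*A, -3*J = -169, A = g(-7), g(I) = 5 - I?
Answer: 1524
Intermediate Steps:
v(d, B) = 30*B (v(d, B) = (5*B)*6 = 30*B)
A = 12 (A = 5 - 1*(-7) = 5 + 7 = 12)
J = 169/3 (J = -⅓*(-169) = 169/3 ≈ 56.333)
W = 676 (W = (169/3)*12 = 676)
((4*25)*(-17) - W) - v(-36, -130) = ((4*25)*(-17) - 1*676) - 30*(-130) = (100*(-17) - 676) - 1*(-3900) = (-1700 - 676) + 3900 = -2376 + 3900 = 1524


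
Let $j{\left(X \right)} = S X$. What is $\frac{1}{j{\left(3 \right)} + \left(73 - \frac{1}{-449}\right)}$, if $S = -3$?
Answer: $\frac{449}{28737} \approx 0.015624$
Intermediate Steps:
$j{\left(X \right)} = - 3 X$
$\frac{1}{j{\left(3 \right)} + \left(73 - \frac{1}{-449}\right)} = \frac{1}{\left(-3\right) 3 + \left(73 - \frac{1}{-449}\right)} = \frac{1}{-9 + \left(73 - - \frac{1}{449}\right)} = \frac{1}{-9 + \left(73 + \frac{1}{449}\right)} = \frac{1}{-9 + \frac{32778}{449}} = \frac{1}{\frac{28737}{449}} = \frac{449}{28737}$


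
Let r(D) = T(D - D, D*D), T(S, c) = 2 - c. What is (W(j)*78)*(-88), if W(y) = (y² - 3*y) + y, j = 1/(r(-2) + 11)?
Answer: 38896/27 ≈ 1440.6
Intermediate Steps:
r(D) = 2 - D² (r(D) = 2 - D*D = 2 - D²)
j = ⅑ (j = 1/((2 - 1*(-2)²) + 11) = 1/((2 - 1*4) + 11) = 1/((2 - 4) + 11) = 1/(-2 + 11) = 1/9 = ⅑ ≈ 0.11111)
W(y) = y² - 2*y
(W(j)*78)*(-88) = (((-2 + ⅑)/9)*78)*(-88) = (((⅑)*(-17/9))*78)*(-88) = -17/81*78*(-88) = -442/27*(-88) = 38896/27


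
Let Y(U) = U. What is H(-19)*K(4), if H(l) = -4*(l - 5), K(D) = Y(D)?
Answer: 384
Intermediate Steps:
K(D) = D
H(l) = 20 - 4*l (H(l) = -4*(-5 + l) = 20 - 4*l)
H(-19)*K(4) = (20 - 4*(-19))*4 = (20 + 76)*4 = 96*4 = 384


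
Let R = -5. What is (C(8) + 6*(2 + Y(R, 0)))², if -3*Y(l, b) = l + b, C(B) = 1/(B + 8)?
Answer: 124609/256 ≈ 486.75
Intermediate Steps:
C(B) = 1/(8 + B)
Y(l, b) = -b/3 - l/3 (Y(l, b) = -(l + b)/3 = -(b + l)/3 = -b/3 - l/3)
(C(8) + 6*(2 + Y(R, 0)))² = (1/(8 + 8) + 6*(2 + (-⅓*0 - ⅓*(-5))))² = (1/16 + 6*(2 + (0 + 5/3)))² = (1/16 + 6*(2 + 5/3))² = (1/16 + 6*(11/3))² = (1/16 + 22)² = (353/16)² = 124609/256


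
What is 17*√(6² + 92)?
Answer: 136*√2 ≈ 192.33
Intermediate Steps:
17*√(6² + 92) = 17*√(36 + 92) = 17*√128 = 17*(8*√2) = 136*√2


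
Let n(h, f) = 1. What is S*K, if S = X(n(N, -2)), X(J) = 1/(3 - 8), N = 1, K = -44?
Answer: 44/5 ≈ 8.8000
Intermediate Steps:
X(J) = -1/5 (X(J) = 1/(-5) = -1/5)
S = -1/5 ≈ -0.20000
S*K = -1/5*(-44) = 44/5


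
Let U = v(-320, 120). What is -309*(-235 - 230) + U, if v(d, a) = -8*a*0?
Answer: 143685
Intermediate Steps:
v(d, a) = 0
U = 0
-309*(-235 - 230) + U = -309*(-235 - 230) + 0 = -309*(-465) + 0 = 143685 + 0 = 143685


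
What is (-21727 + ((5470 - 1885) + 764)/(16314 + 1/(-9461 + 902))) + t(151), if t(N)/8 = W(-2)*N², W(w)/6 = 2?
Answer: 302605149625816/139631525 ≈ 2.1672e+6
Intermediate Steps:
W(w) = 12 (W(w) = 6*2 = 12)
t(N) = 96*N² (t(N) = 8*(12*N²) = 96*N²)
(-21727 + ((5470 - 1885) + 764)/(16314 + 1/(-9461 + 902))) + t(151) = (-21727 + ((5470 - 1885) + 764)/(16314 + 1/(-9461 + 902))) + 96*151² = (-21727 + (3585 + 764)/(16314 + 1/(-8559))) + 96*22801 = (-21727 + 4349/(16314 - 1/8559)) + 2188896 = (-21727 + 4349/(139631525/8559)) + 2188896 = (-21727 + 4349*(8559/139631525)) + 2188896 = (-21727 + 37223091/139631525) + 2188896 = -3033736920584/139631525 + 2188896 = 302605149625816/139631525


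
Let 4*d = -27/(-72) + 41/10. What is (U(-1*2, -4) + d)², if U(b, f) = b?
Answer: 19881/25600 ≈ 0.77660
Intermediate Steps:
d = 179/160 (d = (-27/(-72) + 41/10)/4 = (-27*(-1/72) + 41*(⅒))/4 = (3/8 + 41/10)/4 = (¼)*(179/40) = 179/160 ≈ 1.1187)
(U(-1*2, -4) + d)² = (-1*2 + 179/160)² = (-2 + 179/160)² = (-141/160)² = 19881/25600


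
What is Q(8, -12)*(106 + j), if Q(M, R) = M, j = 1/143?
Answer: 121272/143 ≈ 848.06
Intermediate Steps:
j = 1/143 ≈ 0.0069930
Q(8, -12)*(106 + j) = 8*(106 + 1/143) = 8*(15159/143) = 121272/143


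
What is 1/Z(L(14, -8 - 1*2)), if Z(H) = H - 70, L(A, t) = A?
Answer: -1/56 ≈ -0.017857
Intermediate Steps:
Z(H) = -70 + H
1/Z(L(14, -8 - 1*2)) = 1/(-70 + 14) = 1/(-56) = -1/56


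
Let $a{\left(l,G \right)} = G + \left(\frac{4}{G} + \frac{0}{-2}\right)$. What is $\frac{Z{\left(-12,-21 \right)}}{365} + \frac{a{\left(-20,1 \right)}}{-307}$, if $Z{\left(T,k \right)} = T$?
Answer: $- \frac{5509}{112055} \approx -0.049163$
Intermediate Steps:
$a{\left(l,G \right)} = G + \frac{4}{G}$ ($a{\left(l,G \right)} = G + \left(\frac{4}{G} + 0 \left(- \frac{1}{2}\right)\right) = G + \left(\frac{4}{G} + 0\right) = G + \frac{4}{G}$)
$\frac{Z{\left(-12,-21 \right)}}{365} + \frac{a{\left(-20,1 \right)}}{-307} = - \frac{12}{365} + \frac{1 + \frac{4}{1}}{-307} = \left(-12\right) \frac{1}{365} + \left(1 + 4 \cdot 1\right) \left(- \frac{1}{307}\right) = - \frac{12}{365} + \left(1 + 4\right) \left(- \frac{1}{307}\right) = - \frac{12}{365} + 5 \left(- \frac{1}{307}\right) = - \frac{12}{365} - \frac{5}{307} = - \frac{5509}{112055}$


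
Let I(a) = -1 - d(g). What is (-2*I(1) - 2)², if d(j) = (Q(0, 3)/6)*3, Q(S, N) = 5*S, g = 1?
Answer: 0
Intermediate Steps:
d(j) = 0 (d(j) = ((5*0)/6)*3 = (0*(⅙))*3 = 0*3 = 0)
I(a) = -1 (I(a) = -1 - 1*0 = -1 + 0 = -1)
(-2*I(1) - 2)² = (-2*(-1) - 2)² = (2 - 2)² = 0² = 0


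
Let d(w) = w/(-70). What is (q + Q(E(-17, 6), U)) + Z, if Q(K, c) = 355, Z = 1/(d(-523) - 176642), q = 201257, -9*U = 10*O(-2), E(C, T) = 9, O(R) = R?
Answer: 2492814840134/12364417 ≈ 2.0161e+5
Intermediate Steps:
d(w) = -w/70 (d(w) = w*(-1/70) = -w/70)
U = 20/9 (U = -10*(-2)/9 = -1/9*(-20) = 20/9 ≈ 2.2222)
Z = -70/12364417 (Z = 1/(-1/70*(-523) - 176642) = 1/(523/70 - 176642) = 1/(-12364417/70) = -70/12364417 ≈ -5.6614e-6)
(q + Q(E(-17, 6), U)) + Z = (201257 + 355) - 70/12364417 = 201612 - 70/12364417 = 2492814840134/12364417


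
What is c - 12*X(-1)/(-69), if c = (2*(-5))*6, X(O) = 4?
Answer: -1364/23 ≈ -59.304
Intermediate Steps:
c = -60 (c = -10*6 = -60)
c - 12*X(-1)/(-69) = -60 - 48/(-69) = -60 - 48*(-1)/69 = -60 - 12*(-4/69) = -60 + 16/23 = -1364/23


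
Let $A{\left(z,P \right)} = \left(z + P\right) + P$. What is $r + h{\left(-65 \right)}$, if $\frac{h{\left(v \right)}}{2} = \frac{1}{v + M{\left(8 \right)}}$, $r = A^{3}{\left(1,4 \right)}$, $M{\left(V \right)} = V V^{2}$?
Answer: $\frac{325865}{447} \approx 729.0$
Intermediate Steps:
$M{\left(V \right)} = V^{3}$
$A{\left(z,P \right)} = z + 2 P$ ($A{\left(z,P \right)} = \left(P + z\right) + P = z + 2 P$)
$r = 729$ ($r = \left(1 + 2 \cdot 4\right)^{3} = \left(1 + 8\right)^{3} = 9^{3} = 729$)
$h{\left(v \right)} = \frac{2}{512 + v}$ ($h{\left(v \right)} = \frac{2}{v + 8^{3}} = \frac{2}{v + 512} = \frac{2}{512 + v}$)
$r + h{\left(-65 \right)} = 729 + \frac{2}{512 - 65} = 729 + \frac{2}{447} = \frac{325865}{447}$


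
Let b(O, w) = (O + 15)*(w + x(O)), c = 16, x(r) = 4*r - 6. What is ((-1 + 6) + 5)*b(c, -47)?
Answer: 3410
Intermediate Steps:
x(r) = -6 + 4*r
b(O, w) = (15 + O)*(-6 + w + 4*O) (b(O, w) = (O + 15)*(w + (-6 + 4*O)) = (15 + O)*(-6 + w + 4*O))
((-1 + 6) + 5)*b(c, -47) = ((-1 + 6) + 5)*(-90 + 4*16² + 15*(-47) + 54*16 + 16*(-47)) = (5 + 5)*(-90 + 4*256 - 705 + 864 - 752) = 10*(-90 + 1024 - 705 + 864 - 752) = 10*341 = 3410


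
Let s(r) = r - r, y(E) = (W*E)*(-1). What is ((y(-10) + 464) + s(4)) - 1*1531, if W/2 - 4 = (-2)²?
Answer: -907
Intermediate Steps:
W = 16 (W = 8 + 2*(-2)² = 8 + 2*4 = 8 + 8 = 16)
y(E) = -16*E (y(E) = (16*E)*(-1) = -16*E)
s(r) = 0
((y(-10) + 464) + s(4)) - 1*1531 = ((-16*(-10) + 464) + 0) - 1*1531 = ((160 + 464) + 0) - 1531 = (624 + 0) - 1531 = 624 - 1531 = -907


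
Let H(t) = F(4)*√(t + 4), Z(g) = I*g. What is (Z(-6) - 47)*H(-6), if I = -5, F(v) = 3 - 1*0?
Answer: -51*I*√2 ≈ -72.125*I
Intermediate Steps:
F(v) = 3 (F(v) = 3 + 0 = 3)
Z(g) = -5*g
H(t) = 3*√(4 + t) (H(t) = 3*√(t + 4) = 3*√(4 + t))
(Z(-6) - 47)*H(-6) = (-5*(-6) - 47)*(3*√(4 - 6)) = (30 - 47)*(3*√(-2)) = -51*I*√2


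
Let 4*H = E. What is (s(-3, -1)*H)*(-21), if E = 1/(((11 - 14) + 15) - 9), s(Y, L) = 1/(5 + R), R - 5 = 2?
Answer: -7/48 ≈ -0.14583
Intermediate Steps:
R = 7 (R = 5 + 2 = 7)
s(Y, L) = 1/12 (s(Y, L) = 1/(5 + 7) = 1/12)
E = 1/3 (E = 1/((-3 + 15) - 9) = 1/(12 - 9) = 1/3 ≈ 0.33333)
H = 1/12 (H = (1/4)*(1/3) = 1/12 ≈ 0.083333)
(s(-3, -1)*H)*(-21) = ((1/12)*(1/12))*(-21) = (1/144)*(-21) = -7/48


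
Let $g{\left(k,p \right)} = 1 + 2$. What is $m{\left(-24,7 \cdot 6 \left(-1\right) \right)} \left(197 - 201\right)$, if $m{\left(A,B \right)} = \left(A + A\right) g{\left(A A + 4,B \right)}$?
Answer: $576$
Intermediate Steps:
$g{\left(k,p \right)} = 3$
$m{\left(A,B \right)} = 6 A$ ($m{\left(A,B \right)} = \left(A + A\right) 3 = 2 A 3 = 6 A$)
$m{\left(-24,7 \cdot 6 \left(-1\right) \right)} \left(197 - 201\right) = 6 \left(-24\right) \left(197 - 201\right) = \left(-144\right) \left(-4\right) = 576$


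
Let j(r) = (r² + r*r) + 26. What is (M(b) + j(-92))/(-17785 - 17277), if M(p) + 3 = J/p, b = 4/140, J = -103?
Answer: -6673/17531 ≈ -0.38064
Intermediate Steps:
b = 1/35 (b = 4*(1/140) = 1/35 ≈ 0.028571)
j(r) = 26 + 2*r² (j(r) = (r² + r²) + 26 = 2*r² + 26 = 26 + 2*r²)
M(p) = -3 - 103/p
(M(b) + j(-92))/(-17785 - 17277) = ((-3 - 103/1/35) + (26 + 2*(-92)²))/(-17785 - 17277) = ((-3 - 103*35) + (26 + 2*8464))/(-35062) = ((-3 - 3605) + (26 + 16928))*(-1/35062) = (-3608 + 16954)*(-1/35062) = 13346*(-1/35062) = -6673/17531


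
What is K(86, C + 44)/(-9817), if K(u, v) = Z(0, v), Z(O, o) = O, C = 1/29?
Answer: 0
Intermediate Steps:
C = 1/29 ≈ 0.034483
K(u, v) = 0
K(86, C + 44)/(-9817) = 0/(-9817) = 0*(-1/9817) = 0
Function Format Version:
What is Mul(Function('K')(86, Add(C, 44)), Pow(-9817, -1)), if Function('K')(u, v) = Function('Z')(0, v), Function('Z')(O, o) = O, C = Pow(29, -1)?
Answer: 0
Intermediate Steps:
C = Rational(1, 29) ≈ 0.034483
Function('K')(u, v) = 0
Mul(Function('K')(86, Add(C, 44)), Pow(-9817, -1)) = Mul(0, Pow(-9817, -1)) = Mul(0, Rational(-1, 9817)) = 0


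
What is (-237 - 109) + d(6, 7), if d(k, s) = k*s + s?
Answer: -297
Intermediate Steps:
d(k, s) = s + k*s
(-237 - 109) + d(6, 7) = (-237 - 109) + 7*(1 + 6) = -346 + 7*7 = -346 + 49 = -297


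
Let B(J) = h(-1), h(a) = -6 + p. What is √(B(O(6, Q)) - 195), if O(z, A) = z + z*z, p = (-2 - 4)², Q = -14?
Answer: I*√165 ≈ 12.845*I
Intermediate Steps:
p = 36 (p = (-6)² = 36)
h(a) = 30 (h(a) = -6 + 36 = 30)
O(z, A) = z + z²
B(J) = 30
√(B(O(6, Q)) - 195) = √(30 - 195) = √(-165) = I*√165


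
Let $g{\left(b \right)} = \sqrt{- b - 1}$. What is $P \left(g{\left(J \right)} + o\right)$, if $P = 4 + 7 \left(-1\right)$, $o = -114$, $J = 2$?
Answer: $342 - 3 i \sqrt{3} \approx 342.0 - 5.1962 i$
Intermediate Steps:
$g{\left(b \right)} = \sqrt{-1 - b}$
$P = -3$ ($P = 4 - 7 = -3$)
$P \left(g{\left(J \right)} + o\right) = - 3 \left(\sqrt{-1 - 2} - 114\right) = - 3 \left(\sqrt{-3} - 114\right) = - 3 \left(i \sqrt{3} - 114\right) = - 3 \left(-114 + i \sqrt{3}\right) = 342 - 3 i \sqrt{3}$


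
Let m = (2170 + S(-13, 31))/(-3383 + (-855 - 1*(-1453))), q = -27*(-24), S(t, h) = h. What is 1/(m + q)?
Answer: 2785/1802479 ≈ 0.0015451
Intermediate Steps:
q = 648
m = -2201/2785 (m = (2170 + 31)/(-3383 + (-855 - 1*(-1453))) = 2201/(-3383 + (-855 + 1453)) = 2201/(-3383 + 598) = 2201/(-2785) = 2201*(-1/2785) = -2201/2785 ≈ -0.79031)
1/(m + q) = 1/(-2201/2785 + 648) = 1/(1802479/2785) = 2785/1802479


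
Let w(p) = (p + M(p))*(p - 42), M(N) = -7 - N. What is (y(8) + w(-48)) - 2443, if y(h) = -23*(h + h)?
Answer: -2181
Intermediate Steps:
y(h) = -46*h
w(p) = 294 - 7*p (w(p) = (p + (-7 - p))*(p - 42) = -7*(-42 + p) = 294 - 7*p)
(y(8) + w(-48)) - 2443 = (-46*8 + (294 - 7*(-48))) - 2443 = (-368 + (294 + 336)) - 2443 = (-368 + 630) - 2443 = 262 - 2443 = -2181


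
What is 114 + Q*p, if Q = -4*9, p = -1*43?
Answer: 1662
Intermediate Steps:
p = -43
Q = -36
114 + Q*p = 114 - 36*(-43) = 114 + 1548 = 1662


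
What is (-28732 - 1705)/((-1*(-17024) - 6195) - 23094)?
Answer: 2767/1115 ≈ 2.4816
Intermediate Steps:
(-28732 - 1705)/((-1*(-17024) - 6195) - 23094) = -30437/((17024 - 6195) - 23094) = -30437/(10829 - 23094) = -30437/(-12265) = -30437*(-1/12265) = 2767/1115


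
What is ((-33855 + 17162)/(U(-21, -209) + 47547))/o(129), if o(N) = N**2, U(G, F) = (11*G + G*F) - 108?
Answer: -16693/858625677 ≈ -1.9442e-5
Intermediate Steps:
U(G, F) = -108 + 11*G + F*G (U(G, F) = (11*G + F*G) - 108 = -108 + 11*G + F*G)
((-33855 + 17162)/(U(-21, -209) + 47547))/o(129) = ((-33855 + 17162)/((-108 + 11*(-21) - 209*(-21)) + 47547))/(129**2) = -16693/((-108 - 231 + 4389) + 47547)/16641 = -16693/(4050 + 47547)*(1/16641) = -16693/51597*(1/16641) = -16693*1/51597*(1/16641) = -16693/51597*1/16641 = -16693/858625677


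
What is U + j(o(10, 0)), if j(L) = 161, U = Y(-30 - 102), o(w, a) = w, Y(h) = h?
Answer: 29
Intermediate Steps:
U = -132 (U = -30 - 102 = -132)
U + j(o(10, 0)) = -132 + 161 = 29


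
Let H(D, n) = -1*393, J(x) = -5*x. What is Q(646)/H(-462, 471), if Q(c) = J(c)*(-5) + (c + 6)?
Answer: -16802/393 ≈ -42.753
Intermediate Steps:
H(D, n) = -393
Q(c) = 6 + 26*c (Q(c) = -5*c*(-5) + (c + 6) = 25*c + (6 + c) = 6 + 26*c)
Q(646)/H(-462, 471) = (6 + 26*646)/(-393) = (6 + 16796)*(-1/393) = 16802*(-1/393) = -16802/393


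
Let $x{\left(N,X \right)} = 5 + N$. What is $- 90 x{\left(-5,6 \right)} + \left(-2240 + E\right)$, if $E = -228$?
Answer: $-2468$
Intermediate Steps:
$- 90 x{\left(-5,6 \right)} + \left(-2240 + E\right) = - 90 \left(5 - 5\right) - 2468 = \left(-90\right) 0 - 2468 = 0 - 2468 = -2468$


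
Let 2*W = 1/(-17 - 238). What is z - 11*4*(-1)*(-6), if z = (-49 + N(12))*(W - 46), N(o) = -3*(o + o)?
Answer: 2704141/510 ≈ 5302.2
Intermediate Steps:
N(o) = -6*o
W = -1/510 (W = 1/(2*(-17 - 238)) = (½)/(-255) = (½)*(-1/255) = -1/510 ≈ -0.0019608)
z = 2838781/510 (z = (-49 - 6*12)*(-1/510 - 46) = (-49 - 72)*(-23461/510) = -121*(-23461/510) = 2838781/510 ≈ 5566.2)
z - 11*4*(-1)*(-6) = 2838781/510 - 11*4*(-1)*(-6) = 2838781/510 - (-44)*(-6) = 2838781/510 - 11*24 = 2838781/510 - 264 = 2704141/510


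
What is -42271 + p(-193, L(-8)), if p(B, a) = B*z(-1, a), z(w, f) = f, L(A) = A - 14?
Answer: -38025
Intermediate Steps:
L(A) = -14 + A
p(B, a) = B*a
-42271 + p(-193, L(-8)) = -42271 - 193*(-14 - 8) = -42271 - 193*(-22) = -42271 + 4246 = -38025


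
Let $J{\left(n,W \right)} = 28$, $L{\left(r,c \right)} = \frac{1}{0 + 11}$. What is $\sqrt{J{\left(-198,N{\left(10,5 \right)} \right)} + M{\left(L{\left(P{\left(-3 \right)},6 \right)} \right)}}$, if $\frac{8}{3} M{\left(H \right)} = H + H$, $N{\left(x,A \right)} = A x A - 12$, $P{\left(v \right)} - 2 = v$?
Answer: $\frac{\sqrt{13585}}{22} \approx 5.2979$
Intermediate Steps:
$P{\left(v \right)} = 2 + v$
$N{\left(x,A \right)} = -12 + x A^{2}$ ($N{\left(x,A \right)} = x A^{2} - 12 = -12 + x A^{2}$)
$L{\left(r,c \right)} = \frac{1}{11}$
$M{\left(H \right)} = \frac{3 H}{4}$ ($M{\left(H \right)} = \frac{3 \left(H + H\right)}{8} = \frac{3 \cdot 2 H}{8} = \frac{3 H}{4}$)
$\sqrt{J{\left(-198,N{\left(10,5 \right)} \right)} + M{\left(L{\left(P{\left(-3 \right)},6 \right)} \right)}} = \sqrt{28 + \frac{3}{4} \cdot \frac{1}{11}} = \sqrt{28 + \frac{3}{44}} = \sqrt{\frac{1235}{44}} = \frac{\sqrt{13585}}{22}$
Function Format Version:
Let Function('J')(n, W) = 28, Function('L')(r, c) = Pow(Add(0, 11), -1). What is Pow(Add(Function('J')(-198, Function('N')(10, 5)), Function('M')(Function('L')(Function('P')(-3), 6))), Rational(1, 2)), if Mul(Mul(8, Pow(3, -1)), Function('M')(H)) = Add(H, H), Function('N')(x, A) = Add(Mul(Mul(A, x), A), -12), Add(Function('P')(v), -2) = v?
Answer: Mul(Rational(1, 22), Pow(13585, Rational(1, 2))) ≈ 5.2979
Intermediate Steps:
Function('P')(v) = Add(2, v)
Function('N')(x, A) = Add(-12, Mul(x, Pow(A, 2))) (Function('N')(x, A) = Add(Mul(x, Pow(A, 2)), -12) = Add(-12, Mul(x, Pow(A, 2))))
Function('L')(r, c) = Rational(1, 11) (Function('L')(r, c) = Pow(11, -1) = Rational(1, 11))
Function('M')(H) = Mul(Rational(3, 4), H) (Function('M')(H) = Mul(Rational(3, 8), Add(H, H)) = Mul(Rational(3, 8), Mul(2, H)) = Mul(Rational(3, 4), H))
Pow(Add(Function('J')(-198, Function('N')(10, 5)), Function('M')(Function('L')(Function('P')(-3), 6))), Rational(1, 2)) = Pow(Add(28, Mul(Rational(3, 4), Rational(1, 11))), Rational(1, 2)) = Pow(Add(28, Rational(3, 44)), Rational(1, 2)) = Pow(Rational(1235, 44), Rational(1, 2)) = Mul(Rational(1, 22), Pow(13585, Rational(1, 2)))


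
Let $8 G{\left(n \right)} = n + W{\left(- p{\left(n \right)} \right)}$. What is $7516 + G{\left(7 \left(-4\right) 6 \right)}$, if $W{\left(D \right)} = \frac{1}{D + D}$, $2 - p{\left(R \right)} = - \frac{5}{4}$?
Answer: $\frac{389739}{52} \approx 7495.0$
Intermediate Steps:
$p{\left(R \right)} = \frac{13}{4}$ ($p{\left(R \right)} = 2 - - \frac{5}{4} = 2 + \frac{5}{4} = \frac{13}{4}$)
$W{\left(D \right)} = \frac{1}{2 D}$
$G{\left(n \right)} = - \frac{1}{52} + \frac{n}{8}$ ($G{\left(n \right)} = \frac{n + \frac{1}{2 \left(\left(-1\right) \frac{13}{4}\right)}}{8} = \frac{n + \frac{1}{2 \left(- \frac{13}{4}\right)}}{8} = \frac{n + \frac{1}{2} \left(- \frac{4}{13}\right)}{8} = \frac{n - \frac{2}{13}}{8} = \frac{- \frac{2}{13} + n}{8} = - \frac{1}{52} + \frac{n}{8}$)
$7516 + G{\left(7 \left(-4\right) 6 \right)} = 7516 + \left(- \frac{1}{52} + \frac{7 \left(-4\right) 6}{8}\right) = 7516 + \left(- \frac{1}{52} + \frac{\left(-28\right) 6}{8}\right) = 7516 + \left(- \frac{1}{52} + \frac{1}{8} \left(-168\right)\right) = 7516 - \frac{1093}{52} = \frac{389739}{52}$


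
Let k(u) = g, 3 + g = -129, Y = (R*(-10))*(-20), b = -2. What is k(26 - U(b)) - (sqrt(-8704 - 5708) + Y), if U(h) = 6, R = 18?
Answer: -3732 - 2*I*sqrt(3603) ≈ -3732.0 - 120.05*I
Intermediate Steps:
Y = 3600 (Y = (18*(-10))*(-20) = -180*(-20) = 3600)
g = -132 (g = -3 - 129 = -132)
k(u) = -132
k(26 - U(b)) - (sqrt(-8704 - 5708) + Y) = -132 - (sqrt(-8704 - 5708) + 3600) = -132 - (sqrt(-14412) + 3600) = -132 - (2*I*sqrt(3603) + 3600) = -132 - (3600 + 2*I*sqrt(3603)) = -132 + (-3600 - 2*I*sqrt(3603)) = -3732 - 2*I*sqrt(3603)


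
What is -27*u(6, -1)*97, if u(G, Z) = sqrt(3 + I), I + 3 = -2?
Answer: -2619*I*sqrt(2) ≈ -3703.8*I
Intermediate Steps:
I = -5 (I = -3 - 2 = -5)
u(G, Z) = I*sqrt(2) (u(G, Z) = sqrt(3 - 5) = sqrt(-2) = I*sqrt(2))
-27*u(6, -1)*97 = -27*I*sqrt(2)*97 = -2619*I*sqrt(2)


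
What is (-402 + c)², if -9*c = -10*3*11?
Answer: 1201216/9 ≈ 1.3347e+5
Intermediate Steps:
c = 110/3 (c = -(-10*3)*11/9 = -(-10)*11/3 = -⅑*(-330) = 110/3 ≈ 36.667)
(-402 + c)² = (-402 + 110/3)² = (-1096/3)² = 1201216/9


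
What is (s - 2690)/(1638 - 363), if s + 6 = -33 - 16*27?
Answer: -3161/1275 ≈ -2.4792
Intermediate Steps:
s = -471 (s = -6 + (-33 - 16*27) = -6 + (-33 - 432) = -6 - 465 = -471)
(s - 2690)/(1638 - 363) = (-471 - 2690)/(1638 - 363) = -3161/1275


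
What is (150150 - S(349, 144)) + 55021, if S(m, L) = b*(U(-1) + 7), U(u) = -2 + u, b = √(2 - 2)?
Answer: 205171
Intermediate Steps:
b = 0 (b = √0 = 0)
S(m, L) = 0 (S(m, L) = 0*((-2 - 1) + 7) = 0*(-3 + 7) = 0*4 = 0)
(150150 - S(349, 144)) + 55021 = (150150 - 1*0) + 55021 = (150150 + 0) + 55021 = 150150 + 55021 = 205171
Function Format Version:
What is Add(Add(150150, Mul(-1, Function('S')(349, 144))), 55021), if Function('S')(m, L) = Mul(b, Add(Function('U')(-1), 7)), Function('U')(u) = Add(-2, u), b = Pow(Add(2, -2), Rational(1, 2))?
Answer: 205171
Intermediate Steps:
b = 0 (b = Pow(0, Rational(1, 2)) = 0)
Function('S')(m, L) = 0 (Function('S')(m, L) = Mul(0, Add(Add(-2, -1), 7)) = Mul(0, Add(-3, 7)) = Mul(0, 4) = 0)
Add(Add(150150, Mul(-1, Function('S')(349, 144))), 55021) = Add(Add(150150, Mul(-1, 0)), 55021) = Add(Add(150150, 0), 55021) = Add(150150, 55021) = 205171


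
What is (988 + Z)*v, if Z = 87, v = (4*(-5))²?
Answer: 430000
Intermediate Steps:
v = 400 (v = (-20)² = 400)
(988 + Z)*v = (988 + 87)*400 = 1075*400 = 430000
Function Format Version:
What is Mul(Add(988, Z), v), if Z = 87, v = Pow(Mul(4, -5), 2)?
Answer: 430000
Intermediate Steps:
v = 400 (v = Pow(-20, 2) = 400)
Mul(Add(988, Z), v) = Mul(Add(988, 87), 400) = Mul(1075, 400) = 430000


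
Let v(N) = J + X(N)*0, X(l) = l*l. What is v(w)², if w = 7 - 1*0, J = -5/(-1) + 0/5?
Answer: 25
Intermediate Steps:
X(l) = l²
J = 5 (J = -5*(-1) + 0*(⅕) = 5 + 0 = 5)
w = 7 (w = 7 + 0 = 7)
v(N) = 5 (v(N) = 5 + N²*0 = 5 + 0 = 5)
v(w)² = 5² = 25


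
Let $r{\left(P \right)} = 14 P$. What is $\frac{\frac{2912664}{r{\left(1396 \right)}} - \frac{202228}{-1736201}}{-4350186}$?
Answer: $- \frac{632615311687}{18451483763311998} \approx -3.4285 \cdot 10^{-5}$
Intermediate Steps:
$\frac{\frac{2912664}{r{\left(1396 \right)}} - \frac{202228}{-1736201}}{-4350186} = \frac{\frac{2912664}{14 \cdot 1396} - \frac{202228}{-1736201}}{-4350186} = \left(\frac{2912664}{19544} - - \frac{202228}{1736201}\right) \left(- \frac{1}{4350186}\right) = \left(2912664 \cdot \frac{1}{19544} + \frac{202228}{1736201}\right) \left(- \frac{1}{4350186}\right) = \left(\frac{364083}{2443} + \frac{202228}{1736201}\right) \left(- \frac{1}{4350186}\right) = \frac{632615311687}{4241539043} \left(- \frac{1}{4350186}\right) = - \frac{632615311687}{18451483763311998}$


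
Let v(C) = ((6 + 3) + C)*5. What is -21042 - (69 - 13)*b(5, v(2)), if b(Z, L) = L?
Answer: -24122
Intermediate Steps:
v(C) = 45 + 5*C (v(C) = (9 + C)*5 = 45 + 5*C)
-21042 - (69 - 13)*b(5, v(2)) = -21042 - (69 - 13)*(45 + 5*2) = -21042 - 56*(45 + 10) = -21042 - 56*55 = -21042 - 1*3080 = -21042 - 3080 = -24122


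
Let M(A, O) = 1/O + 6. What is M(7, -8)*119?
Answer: 5593/8 ≈ 699.13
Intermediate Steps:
M(A, O) = 6 + 1/O
M(7, -8)*119 = (6 + 1/(-8))*119 = (6 - ⅛)*119 = (47/8)*119 = 5593/8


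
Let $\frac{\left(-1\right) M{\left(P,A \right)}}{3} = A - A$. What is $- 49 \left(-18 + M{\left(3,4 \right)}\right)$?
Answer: $882$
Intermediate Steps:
$M{\left(P,A \right)} = 0$ ($M{\left(P,A \right)} = - 3 \left(A - A\right) = \left(-3\right) 0 = 0$)
$- 49 \left(-18 + M{\left(3,4 \right)}\right) = - 49 \left(-18 + 0\right) = \left(-49\right) \left(-18\right) = 882$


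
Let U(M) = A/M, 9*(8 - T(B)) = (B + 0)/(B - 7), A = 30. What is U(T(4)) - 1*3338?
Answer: -73355/22 ≈ -3334.3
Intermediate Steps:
T(B) = 8 - B/(9*(-7 + B)) (T(B) = 8 - (B + 0)/(9*(B - 7)) = 8 - B/(9*(-7 + B)))
U(M) = 30/M
U(T(4)) - 1*3338 = 30/(((-504 + 71*4)/(9*(-7 + 4)))) - 1*3338 = 30/(((1/9)*(-504 + 284)/(-3))) - 3338 = 30/(((1/9)*(-1/3)*(-220))) - 3338 = 30/(220/27) - 3338 = 30*(27/220) - 3338 = 81/22 - 3338 = -73355/22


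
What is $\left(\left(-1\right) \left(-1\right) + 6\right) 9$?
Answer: $63$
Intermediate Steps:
$\left(\left(-1\right) \left(-1\right) + 6\right) 9 = \left(1 + 6\right) 9 = 7 \cdot 9 = 63$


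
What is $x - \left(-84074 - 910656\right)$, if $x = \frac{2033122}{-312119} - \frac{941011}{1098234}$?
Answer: $\frac{340970722287232723}{342779697846} \approx 9.9472 \cdot 10^{5}$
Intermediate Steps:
$x = - \frac{2526551118857}{342779697846}$ ($x = 2033122 \left(- \frac{1}{312119}\right) - \frac{941011}{1098234} = - \frac{2033122}{312119} - \frac{941011}{1098234} = - \frac{2526551118857}{342779697846} \approx -7.3708$)
$x - \left(-84074 - 910656\right) = - \frac{2526551118857}{342779697846} - \left(-84074 - 910656\right) = - \frac{2526551118857}{342779697846} + \left(84074 - -910656\right) = - \frac{2526551118857}{342779697846} + \left(84074 + 910656\right) = - \frac{2526551118857}{342779697846} + 994730 = \frac{340970722287232723}{342779697846}$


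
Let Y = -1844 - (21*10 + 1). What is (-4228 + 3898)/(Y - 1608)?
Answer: 10/111 ≈ 0.090090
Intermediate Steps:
Y = -2055 (Y = -1844 - (210 + 1) = -1844 - 1*211 = -1844 - 211 = -2055)
(-4228 + 3898)/(Y - 1608) = (-4228 + 3898)/(-2055 - 1608) = -330/(-3663) = -330*(-1/3663) = 10/111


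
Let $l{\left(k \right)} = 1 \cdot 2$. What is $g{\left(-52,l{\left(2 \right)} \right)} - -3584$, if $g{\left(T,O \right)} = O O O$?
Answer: $3592$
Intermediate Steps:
$l{\left(k \right)} = 2$
$g{\left(T,O \right)} = O^{3}$ ($g{\left(T,O \right)} = O^{2} O = O^{3}$)
$g{\left(-52,l{\left(2 \right)} \right)} - -3584 = 2^{3} - -3584 = 8 + 3584 = 3592$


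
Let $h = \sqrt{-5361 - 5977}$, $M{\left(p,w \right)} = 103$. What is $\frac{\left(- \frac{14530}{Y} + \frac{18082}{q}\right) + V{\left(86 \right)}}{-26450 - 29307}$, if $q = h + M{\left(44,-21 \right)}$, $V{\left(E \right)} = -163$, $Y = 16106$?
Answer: $\frac{13969655450}{9854447072587} + \frac{18082 i \sqrt{11338}}{1223698879} \approx 0.0014176 + 0.0015734 i$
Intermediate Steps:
$h = i \sqrt{11338}$ ($h = \sqrt{-11338} = i \sqrt{11338} \approx 106.48 i$)
$q = 103 + i \sqrt{11338}$ ($q = i \sqrt{11338} + 103 = 103 + i \sqrt{11338} \approx 103.0 + 106.48 i$)
$\frac{\left(- \frac{14530}{Y} + \frac{18082}{q}\right) + V{\left(86 \right)}}{-26450 - 29307} = \frac{\left(- \frac{14530}{16106} + \frac{18082}{103 + i \sqrt{11338}}\right) - 163}{-26450 - 29307} = \frac{\left(\left(-14530\right) \frac{1}{16106} + \frac{18082}{103 + i \sqrt{11338}}\right) - 163}{-55757} = \left(\left(- \frac{7265}{8053} + \frac{18082}{103 + i \sqrt{11338}}\right) - 163\right) \left(- \frac{1}{55757}\right) = \left(- \frac{1319904}{8053} + \frac{18082}{103 + i \sqrt{11338}}\right) \left(- \frac{1}{55757}\right) = \frac{1319904}{449011121} - \frac{18082}{55757 \left(103 + i \sqrt{11338}\right)}$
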